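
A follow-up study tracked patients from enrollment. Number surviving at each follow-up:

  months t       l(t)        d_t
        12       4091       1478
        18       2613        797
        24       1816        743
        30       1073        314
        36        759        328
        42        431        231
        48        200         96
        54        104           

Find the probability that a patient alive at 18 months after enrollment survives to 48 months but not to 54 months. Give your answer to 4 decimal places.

0.0367

This is the probability of reaching 48 but not 54, conditional on being alive at 18: (l(48) − l(54)) / l(18).
= (200 − 104) / 2613 = 96 / 2613 = 0.036739.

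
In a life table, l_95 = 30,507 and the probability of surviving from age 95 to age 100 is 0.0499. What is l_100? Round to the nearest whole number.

l_100 = l_95 × p = 30,507 × 0.0499 = 1522.

1522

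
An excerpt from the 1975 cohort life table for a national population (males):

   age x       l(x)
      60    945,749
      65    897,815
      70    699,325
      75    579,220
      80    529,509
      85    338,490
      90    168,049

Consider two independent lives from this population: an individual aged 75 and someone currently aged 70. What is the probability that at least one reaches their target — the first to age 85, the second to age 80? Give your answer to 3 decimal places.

0.899

p₁ = l(85)/l(75) = 338,490/579,220 = 0.584389; p₂ = l(80)/l(70) = 529,509/699,325 = 0.757172.
P(at least one) = 1 − (1−p₁)(1−p₂) = 1 − 0.415611 × 0.242828 = 0.899078.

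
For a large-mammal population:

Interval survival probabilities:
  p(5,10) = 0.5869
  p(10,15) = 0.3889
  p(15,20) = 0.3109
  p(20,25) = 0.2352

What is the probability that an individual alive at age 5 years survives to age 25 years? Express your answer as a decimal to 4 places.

P(survive 5→25) = 0.5869 × 0.3889 × 0.3109 × 0.2352.
= 0.016690.

0.0167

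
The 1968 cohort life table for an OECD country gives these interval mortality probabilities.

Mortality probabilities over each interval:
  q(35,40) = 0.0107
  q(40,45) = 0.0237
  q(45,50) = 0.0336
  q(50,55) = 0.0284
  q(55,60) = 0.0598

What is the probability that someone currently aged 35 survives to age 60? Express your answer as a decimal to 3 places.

0.853

The overall survival probability is (1 − 0.0107) × (1 − 0.0237) × (1 − 0.0336) × (1 − 0.0284) × (1 − 0.0598).
= 0.9893 × 0.9763 × 0.9664 × 0.9716 × 0.9402 = 0.852660.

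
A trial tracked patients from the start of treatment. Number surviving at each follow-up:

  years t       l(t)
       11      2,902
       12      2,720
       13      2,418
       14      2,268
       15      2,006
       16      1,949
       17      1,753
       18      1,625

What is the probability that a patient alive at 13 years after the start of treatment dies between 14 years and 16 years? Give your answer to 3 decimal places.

0.132

This is the probability of reaching 14 but not 16, conditional on being alive at 13: (l(14) − l(16)) / l(13).
= (2,268 − 1,949) / 2,418 = 319 / 2,418 = 0.131927.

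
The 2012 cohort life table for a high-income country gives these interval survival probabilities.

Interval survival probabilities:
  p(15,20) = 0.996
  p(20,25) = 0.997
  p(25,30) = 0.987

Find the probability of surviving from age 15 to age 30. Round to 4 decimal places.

0.9801

P(survive 15→30) = 0.996 × 0.997 × 0.987.
= 0.980103.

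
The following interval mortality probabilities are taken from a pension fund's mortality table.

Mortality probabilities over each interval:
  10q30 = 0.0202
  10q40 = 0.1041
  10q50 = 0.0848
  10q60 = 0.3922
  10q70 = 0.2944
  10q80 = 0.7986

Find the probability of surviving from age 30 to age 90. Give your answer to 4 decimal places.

Chaining the interval survival probabilities: (1 − 0.0202) × (1 − 0.1041) × (1 − 0.0848) × (1 − 0.3922) × (1 − 0.2944) × (1 − 0.7986).
= 0.9798 × 0.8959 × 0.9152 × 0.6078 × 0.7056 × 0.2014 = 0.069389.

0.0694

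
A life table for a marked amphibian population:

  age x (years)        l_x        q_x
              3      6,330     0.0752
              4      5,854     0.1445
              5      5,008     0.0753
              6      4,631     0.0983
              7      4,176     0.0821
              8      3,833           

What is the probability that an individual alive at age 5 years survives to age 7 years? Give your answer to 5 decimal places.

The conditional survival probability is l_7/l_5 = 4,176/5,008 = 0.833866.

0.83387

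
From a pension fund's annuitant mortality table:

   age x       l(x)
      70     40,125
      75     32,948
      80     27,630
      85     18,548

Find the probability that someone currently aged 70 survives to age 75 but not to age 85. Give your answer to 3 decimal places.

This is the probability of reaching 75 but not 85, conditional on being alive at 70: (l(75) − l(85)) / l(70).
= (32,948 − 18,548) / 40,125 = 14,400 / 40,125 = 0.358879.

0.359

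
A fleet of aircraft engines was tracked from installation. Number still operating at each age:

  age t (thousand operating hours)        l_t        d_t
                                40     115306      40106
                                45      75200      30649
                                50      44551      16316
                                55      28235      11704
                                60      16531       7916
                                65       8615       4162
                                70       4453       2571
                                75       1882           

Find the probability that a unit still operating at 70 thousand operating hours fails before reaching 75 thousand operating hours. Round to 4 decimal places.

P(fail before 75 | operational at 70) = 1 − l_75/l_70 = 1 − 1882/4453 = (2571)/4453 = 0.577364.

0.5774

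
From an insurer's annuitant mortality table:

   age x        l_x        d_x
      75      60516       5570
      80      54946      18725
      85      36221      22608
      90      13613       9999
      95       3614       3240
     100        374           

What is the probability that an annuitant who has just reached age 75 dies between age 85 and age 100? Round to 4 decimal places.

0.5924

This is the probability of reaching 85 but not 100, conditional on being alive at 75: (l_85 − l_100) / l_75.
= (36221 − 374) / 60516 = 35847 / 60516 = 0.592356.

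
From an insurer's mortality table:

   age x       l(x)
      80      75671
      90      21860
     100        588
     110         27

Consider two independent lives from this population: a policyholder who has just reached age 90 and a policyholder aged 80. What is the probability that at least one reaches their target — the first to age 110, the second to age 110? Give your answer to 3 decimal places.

0.002

p₁ = l(110)/l(90) = 27/21860 = 0.001235; p₂ = l(110)/l(80) = 27/75671 = 0.000357.
P(at least one) = 1 − (1−p₁)(1−p₂) = 1 − 0.998765 × 0.999643 = 0.001592.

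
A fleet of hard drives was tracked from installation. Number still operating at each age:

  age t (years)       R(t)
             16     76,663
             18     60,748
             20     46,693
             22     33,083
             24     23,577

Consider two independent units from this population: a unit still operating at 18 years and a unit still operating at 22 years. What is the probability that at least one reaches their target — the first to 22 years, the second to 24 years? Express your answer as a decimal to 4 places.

0.8691

p₁ = R(22)/R(18) = 33,083/60,748 = 0.544594; p₂ = R(24)/R(22) = 23,577/33,083 = 0.712662.
P(at least one) = 1 − (1−p₁)(1−p₂) = 1 − 0.455406 × 0.287338 = 0.869145.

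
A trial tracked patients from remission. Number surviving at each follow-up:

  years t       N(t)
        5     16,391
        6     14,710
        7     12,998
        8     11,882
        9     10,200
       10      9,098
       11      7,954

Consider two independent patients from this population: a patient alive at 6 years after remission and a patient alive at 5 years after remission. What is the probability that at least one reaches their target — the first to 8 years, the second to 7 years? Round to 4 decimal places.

p₁ = N(8)/N(6) = 11,882/14,710 = 0.807750; p₂ = N(7)/N(5) = 12,998/16,391 = 0.792996.
P(at least one) = 1 − (1−p₁)(1−p₂) = 1 − 0.192250 × 0.207004 = 0.960203.

0.9602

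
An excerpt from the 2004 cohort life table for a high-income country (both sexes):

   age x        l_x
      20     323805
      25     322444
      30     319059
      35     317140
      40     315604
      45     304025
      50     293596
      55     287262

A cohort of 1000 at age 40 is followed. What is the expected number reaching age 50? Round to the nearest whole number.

930

The relevant probability is 293596/315604 = 0.930267.
Expected number = 1000 × 0.930267 = 930.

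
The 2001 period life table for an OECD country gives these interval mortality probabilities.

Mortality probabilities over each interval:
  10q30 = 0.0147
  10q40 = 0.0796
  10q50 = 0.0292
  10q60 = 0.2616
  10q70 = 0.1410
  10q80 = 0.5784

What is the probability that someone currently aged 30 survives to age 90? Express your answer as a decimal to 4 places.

0.2354

60p30 = (1 − 0.0147) × (1 − 0.0796) × (1 − 0.0292) × (1 − 0.2616) × (1 − 0.1410) × (1 − 0.5784).
= 0.9853 × 0.9204 × 0.9708 × 0.7384 × 0.8590 × 0.4216 = 0.235429.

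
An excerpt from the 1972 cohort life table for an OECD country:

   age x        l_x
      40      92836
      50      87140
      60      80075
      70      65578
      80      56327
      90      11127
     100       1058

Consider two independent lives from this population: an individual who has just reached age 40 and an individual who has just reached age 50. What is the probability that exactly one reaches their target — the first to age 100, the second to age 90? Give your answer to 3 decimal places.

p₁ = l_100/l_40 = 1058/92836 = 0.011396; p₂ = l_90/l_50 = 11127/87140 = 0.127691.
P(exactly one) = p₁(1−p₂) + (1−p₁)p₂ = 0.009941 + 0.126236 = 0.136177.

0.136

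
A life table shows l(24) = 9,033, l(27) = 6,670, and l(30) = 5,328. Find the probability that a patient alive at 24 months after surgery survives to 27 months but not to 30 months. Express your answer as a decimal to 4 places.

0.1486

This is the probability of reaching 27 but not 30, conditional on being alive at 24: (l(27) − l(30)) / l(24).
= (6,670 − 5,328) / 9,033 = 1,342 / 9,033 = 0.148566.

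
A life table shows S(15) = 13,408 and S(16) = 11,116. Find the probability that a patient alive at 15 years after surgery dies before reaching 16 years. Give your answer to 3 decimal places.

P(die before 16 | alive at 15) = 1 − S(16)/S(15) = 1 − 11,116/13,408 = (2,292)/13,408 = 0.170943.

0.171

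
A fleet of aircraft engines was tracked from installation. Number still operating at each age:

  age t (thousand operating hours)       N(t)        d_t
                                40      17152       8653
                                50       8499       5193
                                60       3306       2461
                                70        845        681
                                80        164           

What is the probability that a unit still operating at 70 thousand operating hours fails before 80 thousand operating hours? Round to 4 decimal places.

0.8059

P(fail before 80 | operational at 70) = 1 − N(80)/N(70) = 1 − 164/845 = (681)/845 = 0.805917.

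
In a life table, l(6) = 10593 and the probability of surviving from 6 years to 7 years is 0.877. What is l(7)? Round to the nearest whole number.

9290

l(7) = l(6) × p = 10593 × 0.877 = 9290.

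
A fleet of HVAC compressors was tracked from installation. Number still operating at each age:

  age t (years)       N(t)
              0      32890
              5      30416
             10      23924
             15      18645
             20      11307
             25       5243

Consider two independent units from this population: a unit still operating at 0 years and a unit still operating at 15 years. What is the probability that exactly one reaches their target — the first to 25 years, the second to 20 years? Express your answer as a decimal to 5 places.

p₁ = N(25)/N(0) = 5243/32890 = 0.159410; p₂ = N(20)/N(15) = 11307/18645 = 0.606436.
P(exactly one) = p₁(1−p₂) + (1−p₁)p₂ = 0.062738 + 0.509764 = 0.572502.

0.57250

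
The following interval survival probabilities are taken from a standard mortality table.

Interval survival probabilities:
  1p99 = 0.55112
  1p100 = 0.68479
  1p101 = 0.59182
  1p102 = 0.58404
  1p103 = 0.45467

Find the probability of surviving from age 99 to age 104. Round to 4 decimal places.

0.0593

The overall survival probability is 0.55112 × 0.68479 × 0.59182 × 0.58404 × 0.45467.
= 0.059311.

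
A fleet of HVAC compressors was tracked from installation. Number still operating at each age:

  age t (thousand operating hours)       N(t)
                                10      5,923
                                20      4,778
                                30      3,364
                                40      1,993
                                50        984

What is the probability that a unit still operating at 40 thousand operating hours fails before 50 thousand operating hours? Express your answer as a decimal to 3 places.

P(fail before 50 | operational at 40) = 1 − N(50)/N(40) = 1 − 984/1,993 = (1,009)/1,993 = 0.506272.

0.506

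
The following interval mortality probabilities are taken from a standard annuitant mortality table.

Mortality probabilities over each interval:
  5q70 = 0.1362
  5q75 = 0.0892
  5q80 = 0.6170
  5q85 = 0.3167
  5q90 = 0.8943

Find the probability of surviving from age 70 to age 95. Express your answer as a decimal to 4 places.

25p70 = (1 − 0.1362) × (1 − 0.0892) × (1 − 0.6170) × (1 − 0.3167) × (1 − 0.8943).
= 0.8638 × 0.9108 × 0.3830 × 0.6833 × 0.1057 = 0.021763.

0.0218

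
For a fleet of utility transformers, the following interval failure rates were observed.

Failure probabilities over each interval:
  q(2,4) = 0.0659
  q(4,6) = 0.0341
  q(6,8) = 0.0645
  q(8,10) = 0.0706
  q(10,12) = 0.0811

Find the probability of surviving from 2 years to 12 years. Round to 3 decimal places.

Chaining the interval survival probabilities: (1 − 0.0659) × (1 − 0.0341) × (1 − 0.0645) × (1 − 0.0706) × (1 − 0.0811).
= 0.9341 × 0.9659 × 0.9355 × 0.9294 × 0.9189 = 0.720842.

0.721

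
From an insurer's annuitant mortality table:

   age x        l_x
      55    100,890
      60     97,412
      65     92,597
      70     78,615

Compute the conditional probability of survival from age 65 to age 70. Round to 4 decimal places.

0.8490

The conditional survival probability is l_70/l_65 = 78,615/92,597 = 0.849002.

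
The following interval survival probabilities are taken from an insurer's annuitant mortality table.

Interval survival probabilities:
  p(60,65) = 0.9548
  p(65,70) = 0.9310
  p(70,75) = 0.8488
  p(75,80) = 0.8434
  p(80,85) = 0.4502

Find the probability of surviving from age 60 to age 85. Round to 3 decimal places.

0.286

P(survive 60→85) = 0.9548 × 0.9310 × 0.8488 × 0.8434 × 0.4502.
= 0.286488.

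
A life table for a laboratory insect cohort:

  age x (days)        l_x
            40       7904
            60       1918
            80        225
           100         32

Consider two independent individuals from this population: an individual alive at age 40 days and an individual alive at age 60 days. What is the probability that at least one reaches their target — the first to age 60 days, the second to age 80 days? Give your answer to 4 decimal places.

p₁ = l_60/l_40 = 1918/7904 = 0.242662; p₂ = l_80/l_60 = 225/1918 = 0.117310.
P(at least one) = 1 − (1−p₁)(1−p₂) = 1 − 0.757338 × 0.882690 = 0.331505.

0.3315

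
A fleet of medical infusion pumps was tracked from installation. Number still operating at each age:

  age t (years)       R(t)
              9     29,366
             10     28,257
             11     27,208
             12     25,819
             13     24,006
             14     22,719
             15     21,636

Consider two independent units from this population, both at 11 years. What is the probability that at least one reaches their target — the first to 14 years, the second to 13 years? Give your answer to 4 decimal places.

0.9806

p₁ = R(14)/R(11) = 22,719/27,208 = 0.835012; p₂ = R(13)/R(11) = 24,006/27,208 = 0.882314.
P(at least one) = 1 − (1−p₁)(1−p₂) = 1 − 0.164988 × 0.117686 = 0.980583.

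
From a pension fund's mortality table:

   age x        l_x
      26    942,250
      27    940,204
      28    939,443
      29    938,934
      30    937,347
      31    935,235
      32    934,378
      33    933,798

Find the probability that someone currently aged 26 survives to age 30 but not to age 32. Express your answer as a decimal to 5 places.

This is the probability of reaching 30 but not 32, conditional on being alive at 26: (l_30 − l_32) / l_26.
= (937,347 − 934,378) / 942,250 = 2,969 / 942,250 = 0.003151.

0.00315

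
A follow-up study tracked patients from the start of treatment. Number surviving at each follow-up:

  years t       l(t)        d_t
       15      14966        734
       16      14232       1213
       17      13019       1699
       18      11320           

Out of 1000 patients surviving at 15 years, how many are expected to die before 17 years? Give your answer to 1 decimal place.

130.1

The relevant probability is 1 − 13019/14966 = 0.130095.
Expected number = 1000 × 0.130095 = 130.1.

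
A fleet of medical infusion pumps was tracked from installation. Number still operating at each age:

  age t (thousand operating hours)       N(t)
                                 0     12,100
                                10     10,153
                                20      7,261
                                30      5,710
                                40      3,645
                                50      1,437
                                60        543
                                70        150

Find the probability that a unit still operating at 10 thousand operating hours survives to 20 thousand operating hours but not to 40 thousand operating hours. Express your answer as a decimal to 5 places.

This is the probability of reaching 20 but not 40, conditional on being operational at 10: (N(20) − N(40)) / N(10).
= (7,261 − 3,645) / 10,153 = 3,616 / 10,153 = 0.356151.

0.35615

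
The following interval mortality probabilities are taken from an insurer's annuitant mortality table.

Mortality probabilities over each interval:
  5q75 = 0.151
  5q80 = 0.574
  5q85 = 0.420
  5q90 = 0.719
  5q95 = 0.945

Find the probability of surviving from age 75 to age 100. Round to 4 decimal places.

0.0032

Survival from 75 to 100 is the product of surviving each interval: (1 − 0.151) × (1 − 0.574) × (1 − 0.420) × (1 − 0.719) × (1 − 0.945).
= 0.849 × 0.426 × 0.580 × 0.281 × 0.055 = 0.003242.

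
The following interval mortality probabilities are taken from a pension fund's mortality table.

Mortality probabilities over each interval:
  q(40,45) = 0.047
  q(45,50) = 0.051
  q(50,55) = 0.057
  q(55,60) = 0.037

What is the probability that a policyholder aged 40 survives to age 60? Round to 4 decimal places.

0.8213

The overall survival probability is (1 − 0.047) × (1 − 0.051) × (1 − 0.057) × (1 − 0.037).
= 0.953 × 0.949 × 0.943 × 0.963 = 0.821291.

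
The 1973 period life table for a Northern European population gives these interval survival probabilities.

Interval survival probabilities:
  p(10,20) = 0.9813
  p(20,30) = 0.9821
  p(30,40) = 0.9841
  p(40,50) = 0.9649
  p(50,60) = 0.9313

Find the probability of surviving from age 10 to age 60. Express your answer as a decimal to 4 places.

0.8523

Survival from 10 to 60 is the product of surviving each interval: 0.9813 × 0.9821 × 0.9841 × 0.9649 × 0.9313.
= 0.852253.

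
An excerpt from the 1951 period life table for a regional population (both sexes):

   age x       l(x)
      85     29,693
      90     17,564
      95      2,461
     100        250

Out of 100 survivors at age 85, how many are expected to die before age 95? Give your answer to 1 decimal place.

91.7

The relevant probability is 1 − 2,461/29,693 = 0.917119.
Expected number = 100 × 0.917119 = 91.7.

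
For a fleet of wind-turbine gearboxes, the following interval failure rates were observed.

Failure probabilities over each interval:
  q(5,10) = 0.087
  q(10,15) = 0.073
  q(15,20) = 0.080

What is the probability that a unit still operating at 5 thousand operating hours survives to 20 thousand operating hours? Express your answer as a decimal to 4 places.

Chaining the interval survival probabilities: (1 − 0.087) × (1 − 0.073) × (1 − 0.080).
= 0.913 × 0.927 × 0.920 = 0.778643.

0.7786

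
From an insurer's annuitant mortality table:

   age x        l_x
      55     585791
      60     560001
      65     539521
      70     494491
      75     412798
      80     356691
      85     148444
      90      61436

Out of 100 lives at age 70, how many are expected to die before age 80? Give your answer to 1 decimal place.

The relevant probability is 1 − 356691/494491 = 0.278670.
Expected number = 100 × 0.278670 = 27.9.

27.9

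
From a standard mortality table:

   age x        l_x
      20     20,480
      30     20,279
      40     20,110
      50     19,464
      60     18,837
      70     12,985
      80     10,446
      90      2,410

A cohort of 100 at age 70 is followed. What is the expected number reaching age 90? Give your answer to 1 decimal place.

The relevant probability is 2,410/12,985 = 0.185599.
Expected number = 100 × 0.185599 = 18.6.

18.6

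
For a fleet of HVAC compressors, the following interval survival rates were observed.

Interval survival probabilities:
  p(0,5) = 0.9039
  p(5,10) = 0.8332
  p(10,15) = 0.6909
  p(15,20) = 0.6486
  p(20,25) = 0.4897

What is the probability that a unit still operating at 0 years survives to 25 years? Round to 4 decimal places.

0.1653

Survival from 0 to 25 is the product of surviving each interval: 0.9039 × 0.8332 × 0.6909 × 0.6486 × 0.4897.
= 0.165269.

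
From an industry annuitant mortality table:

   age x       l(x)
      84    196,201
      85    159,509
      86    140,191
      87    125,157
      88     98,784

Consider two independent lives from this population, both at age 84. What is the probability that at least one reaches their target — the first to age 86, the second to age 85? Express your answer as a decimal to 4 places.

p₁ = l(86)/l(84) = 140,191/196,201 = 0.714527; p₂ = l(85)/l(84) = 159,509/196,201 = 0.812988.
P(at least one) = 1 − (1−p₁)(1−p₂) = 1 − 0.285473 × 0.187012 = 0.946613.

0.9466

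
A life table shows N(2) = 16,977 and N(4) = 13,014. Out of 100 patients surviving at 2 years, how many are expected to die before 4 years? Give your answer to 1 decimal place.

The relevant probability is 1 − 13,014/16,977 = 0.233433.
Expected number = 100 × 0.233433 = 23.3.

23.3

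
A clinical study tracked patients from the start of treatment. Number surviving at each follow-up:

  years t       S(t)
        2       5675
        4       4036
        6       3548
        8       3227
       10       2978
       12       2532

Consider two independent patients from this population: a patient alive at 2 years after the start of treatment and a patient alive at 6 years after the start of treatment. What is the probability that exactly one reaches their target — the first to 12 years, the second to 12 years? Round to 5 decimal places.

p₁ = S(12)/S(2) = 2532/5675 = 0.446167; p₂ = S(12)/S(6) = 2532/3548 = 0.713641.
P(exactly one) = p₁(1−p₂) + (1−p₁)p₂ = 0.127764 + 0.395238 = 0.523002.

0.52300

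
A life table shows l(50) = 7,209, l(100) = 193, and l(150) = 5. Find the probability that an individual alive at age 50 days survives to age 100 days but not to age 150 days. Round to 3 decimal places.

This is the probability of reaching 100 but not 150, conditional on being alive at 50: (l(100) − l(150)) / l(50).
= (193 − 5) / 7,209 = 188 / 7,209 = 0.026079.

0.026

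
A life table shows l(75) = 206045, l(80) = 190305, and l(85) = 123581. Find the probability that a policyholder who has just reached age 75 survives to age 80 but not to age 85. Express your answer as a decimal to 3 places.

0.324

This is the probability of reaching 80 but not 85, conditional on being alive at 75: (l(80) − l(85)) / l(75).
= (190305 − 123581) / 206045 = 66724 / 206045 = 0.323832.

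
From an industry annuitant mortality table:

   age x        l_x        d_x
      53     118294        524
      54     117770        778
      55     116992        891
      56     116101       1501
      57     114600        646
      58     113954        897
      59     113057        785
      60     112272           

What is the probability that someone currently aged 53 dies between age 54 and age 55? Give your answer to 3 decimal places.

We want 1|1q53 = (l_54 − l_55)/l_53.
This is the probability of reaching 54 but not 55, conditional on being alive at 53: (l_54 − l_55) / l_53.
= (117770 − 116992) / 118294 = 778 / 118294 = 0.006577.

0.007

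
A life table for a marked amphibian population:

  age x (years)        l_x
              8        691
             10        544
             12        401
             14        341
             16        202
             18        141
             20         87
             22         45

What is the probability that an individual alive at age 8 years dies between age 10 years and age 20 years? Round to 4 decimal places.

This is the probability of reaching 10 but not 20, conditional on being alive at 8: (l_10 − l_20) / l_8.
= (544 − 87) / 691 = 457 / 691 = 0.661360.

0.6614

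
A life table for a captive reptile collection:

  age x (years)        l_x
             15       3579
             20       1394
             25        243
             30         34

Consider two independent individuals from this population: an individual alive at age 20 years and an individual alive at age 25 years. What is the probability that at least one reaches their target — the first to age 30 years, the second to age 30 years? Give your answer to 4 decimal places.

p₁ = l_30/l_20 = 34/1394 = 0.024390; p₂ = l_30/l_25 = 34/243 = 0.139918.
P(at least one) = 1 − (1−p₁)(1−p₂) = 1 − 0.975610 × 0.860082 = 0.160895.

0.1609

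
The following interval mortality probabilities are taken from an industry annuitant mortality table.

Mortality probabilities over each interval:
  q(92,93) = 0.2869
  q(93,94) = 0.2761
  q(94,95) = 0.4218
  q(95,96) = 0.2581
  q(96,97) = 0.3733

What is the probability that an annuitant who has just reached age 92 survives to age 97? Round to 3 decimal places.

Survival from 92 to 97 is the product of surviving each interval: (1 − 0.2869) × (1 − 0.2761) × (1 − 0.4218) × (1 − 0.2581) × (1 − 0.3733).
= 0.7131 × 0.7239 × 0.5782 × 0.7419 × 0.6267 = 0.138775.

0.139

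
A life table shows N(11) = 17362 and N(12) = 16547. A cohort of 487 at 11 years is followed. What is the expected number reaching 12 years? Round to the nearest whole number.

The relevant probability is 16547/17362 = 0.953058.
Expected number = 487 × 0.953058 = 464.

464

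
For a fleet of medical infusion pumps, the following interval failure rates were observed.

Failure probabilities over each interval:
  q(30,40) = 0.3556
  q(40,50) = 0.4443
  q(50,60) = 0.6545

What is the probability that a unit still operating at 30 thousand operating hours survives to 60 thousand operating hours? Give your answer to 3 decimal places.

The overall survival probability is (1 − 0.3556) × (1 − 0.4443) × (1 − 0.6545).
= 0.6444 × 0.5557 × 0.3455 = 0.123721.

0.124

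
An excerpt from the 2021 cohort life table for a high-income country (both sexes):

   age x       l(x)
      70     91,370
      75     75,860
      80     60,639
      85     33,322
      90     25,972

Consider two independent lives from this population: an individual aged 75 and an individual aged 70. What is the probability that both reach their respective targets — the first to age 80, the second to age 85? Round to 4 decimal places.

p₁ = l(80)/l(75) = 60,639/75,860 = 0.799354; p₂ = l(85)/l(70) = 33,322/91,370 = 0.364693.
P(both) = p₁ × p₂ = 0.799354 × 0.364693 = 0.291519.

0.2915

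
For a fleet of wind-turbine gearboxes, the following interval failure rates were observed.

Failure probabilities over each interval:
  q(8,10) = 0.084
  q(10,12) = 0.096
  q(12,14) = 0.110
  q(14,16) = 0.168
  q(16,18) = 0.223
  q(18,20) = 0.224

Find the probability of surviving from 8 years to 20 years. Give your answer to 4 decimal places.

P(survive 8→20) = (1 − 0.084) × (1 − 0.096) × (1 − 0.110) × (1 − 0.168) × (1 − 0.223) × (1 − 0.224).
= 0.916 × 0.904 × 0.890 × 0.832 × 0.777 × 0.776 = 0.369709.

0.3697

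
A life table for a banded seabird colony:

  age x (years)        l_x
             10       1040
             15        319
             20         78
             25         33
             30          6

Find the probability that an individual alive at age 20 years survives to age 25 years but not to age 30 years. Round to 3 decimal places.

This is the probability of reaching 25 but not 30, conditional on being alive at 20: (l_25 − l_30) / l_20.
= (33 − 6) / 78 = 27 / 78 = 0.346154.

0.346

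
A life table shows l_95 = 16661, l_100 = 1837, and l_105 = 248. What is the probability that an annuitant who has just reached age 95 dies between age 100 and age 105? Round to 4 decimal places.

0.0954

We want 5|5q95 = (l_100 − l_105)/l_95.
This is the probability of reaching 100 but not 105, conditional on being alive at 95: (l_100 − l_105) / l_95.
= (1837 − 248) / 16661 = 1589 / 16661 = 0.095372.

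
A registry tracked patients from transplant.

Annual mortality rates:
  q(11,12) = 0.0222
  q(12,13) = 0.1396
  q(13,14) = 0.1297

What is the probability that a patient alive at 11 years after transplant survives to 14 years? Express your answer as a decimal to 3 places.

0.732

Chaining the interval survival probabilities: (1 − 0.0222) × (1 − 0.1396) × (1 − 0.1297).
= 0.9778 × 0.8604 × 0.8703 = 0.732183.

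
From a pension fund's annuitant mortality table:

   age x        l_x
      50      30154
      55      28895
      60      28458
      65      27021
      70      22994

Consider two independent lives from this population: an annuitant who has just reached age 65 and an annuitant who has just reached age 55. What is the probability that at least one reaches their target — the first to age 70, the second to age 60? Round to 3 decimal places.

0.998

p₁ = l_70/l_65 = 22994/27021 = 0.850968; p₂ = l_60/l_55 = 28458/28895 = 0.984876.
P(at least one) = 1 − (1−p₁)(1−p₂) = 1 − 0.149032 × 0.015124 = 0.997746.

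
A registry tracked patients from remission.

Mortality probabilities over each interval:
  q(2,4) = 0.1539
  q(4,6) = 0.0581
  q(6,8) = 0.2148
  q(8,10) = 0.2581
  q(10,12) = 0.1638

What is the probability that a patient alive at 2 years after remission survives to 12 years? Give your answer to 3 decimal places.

0.388

The overall survival probability is (1 − 0.1539) × (1 − 0.0581) × (1 − 0.2148) × (1 − 0.2581) × (1 − 0.1638).
= 0.8461 × 0.9419 × 0.7852 × 0.7419 × 0.8362 = 0.388206.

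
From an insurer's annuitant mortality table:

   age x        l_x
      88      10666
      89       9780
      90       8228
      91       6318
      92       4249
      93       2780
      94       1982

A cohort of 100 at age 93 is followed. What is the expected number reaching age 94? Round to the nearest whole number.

The relevant probability is 1982/2780 = 0.712950.
Expected number = 100 × 0.712950 = 71.

71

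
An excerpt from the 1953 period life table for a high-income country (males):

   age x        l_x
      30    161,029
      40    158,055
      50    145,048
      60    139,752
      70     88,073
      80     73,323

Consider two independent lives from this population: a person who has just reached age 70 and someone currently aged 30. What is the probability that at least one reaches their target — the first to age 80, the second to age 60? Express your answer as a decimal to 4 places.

p₁ = l_80/l_70 = 73,323/88,073 = 0.832525; p₂ = l_60/l_30 = 139,752/161,029 = 0.867869.
P(at least one) = 1 − (1−p₁)(1−p₂) = 1 − 0.167475 × 0.132131 = 0.977871.

0.9779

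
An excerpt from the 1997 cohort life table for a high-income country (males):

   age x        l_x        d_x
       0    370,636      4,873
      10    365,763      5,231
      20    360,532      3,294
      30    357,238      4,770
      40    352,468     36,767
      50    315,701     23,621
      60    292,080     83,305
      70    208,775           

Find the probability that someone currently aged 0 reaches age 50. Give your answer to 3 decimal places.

We want 50p0 = l_50/l_0.
The conditional survival probability is l_50/l_0 = 315,701/370,636 = 0.851782.

0.852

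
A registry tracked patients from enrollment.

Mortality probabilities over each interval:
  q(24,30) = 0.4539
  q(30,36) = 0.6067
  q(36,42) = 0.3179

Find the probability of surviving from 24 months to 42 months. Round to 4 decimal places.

0.1465

Chaining the interval survival probabilities: (1 − 0.4539) × (1 − 0.6067) × (1 − 0.3179).
= 0.5461 × 0.3933 × 0.6821 = 0.146502.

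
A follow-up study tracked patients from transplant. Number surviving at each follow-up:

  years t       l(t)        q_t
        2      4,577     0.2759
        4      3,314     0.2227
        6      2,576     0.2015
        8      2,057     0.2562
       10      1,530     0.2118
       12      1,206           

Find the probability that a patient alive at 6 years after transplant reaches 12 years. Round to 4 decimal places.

0.4682

The conditional survival probability is l(12)/l(6) = 1,206/2,576 = 0.468168.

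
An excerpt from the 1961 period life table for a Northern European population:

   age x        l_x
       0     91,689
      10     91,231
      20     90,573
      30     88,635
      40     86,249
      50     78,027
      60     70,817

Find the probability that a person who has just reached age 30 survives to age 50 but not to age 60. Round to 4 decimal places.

0.0813

We want 20|10q30 = (l_50 − l_60)/l_30.
This is the probability of reaching 50 but not 60, conditional on being alive at 30: (l_50 − l_60) / l_30.
= (78,027 − 70,817) / 88,635 = 7,210 / 88,635 = 0.081345.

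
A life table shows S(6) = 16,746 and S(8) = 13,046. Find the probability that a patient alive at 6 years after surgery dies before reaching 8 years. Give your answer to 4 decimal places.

P(die before 8 | alive at 6) = 1 − S(8)/S(6) = 1 − 13,046/16,746 = (3,700)/16,746 = 0.220948.

0.2209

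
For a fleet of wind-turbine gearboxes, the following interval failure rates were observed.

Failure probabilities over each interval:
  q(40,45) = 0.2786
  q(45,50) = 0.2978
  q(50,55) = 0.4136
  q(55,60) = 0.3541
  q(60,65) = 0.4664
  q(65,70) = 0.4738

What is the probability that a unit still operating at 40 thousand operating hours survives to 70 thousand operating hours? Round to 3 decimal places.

Survival from 40 to 70 is the product of surviving each interval: (1 − 0.2786) × (1 − 0.2978) × (1 − 0.4136) × (1 − 0.3541) × (1 − 0.4664) × (1 − 0.4738).
= 0.7214 × 0.7022 × 0.5864 × 0.6459 × 0.5336 × 0.5262 = 0.053872.

0.054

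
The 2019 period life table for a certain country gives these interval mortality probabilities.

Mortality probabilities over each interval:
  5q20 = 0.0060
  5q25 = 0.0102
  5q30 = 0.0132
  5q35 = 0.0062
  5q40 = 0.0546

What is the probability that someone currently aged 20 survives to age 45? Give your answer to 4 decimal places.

Survival from 20 to 45 is the product of surviving each interval: (1 − 0.0060) × (1 − 0.0102) × (1 − 0.0132) × (1 − 0.0062) × (1 − 0.0546).
= 0.9940 × 0.9898 × 0.9868 × 0.9938 × 0.9454 = 0.912174.

0.9122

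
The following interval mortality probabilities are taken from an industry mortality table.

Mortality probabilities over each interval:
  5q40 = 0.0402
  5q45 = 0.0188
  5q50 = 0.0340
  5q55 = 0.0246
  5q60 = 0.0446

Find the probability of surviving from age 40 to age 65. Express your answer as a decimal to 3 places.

The overall survival probability is (1 − 0.0402) × (1 − 0.0188) × (1 − 0.0340) × (1 − 0.0246) × (1 − 0.0446).
= 0.9598 × 0.9812 × 0.9660 × 0.9754 × 0.9554 = 0.847780.

0.848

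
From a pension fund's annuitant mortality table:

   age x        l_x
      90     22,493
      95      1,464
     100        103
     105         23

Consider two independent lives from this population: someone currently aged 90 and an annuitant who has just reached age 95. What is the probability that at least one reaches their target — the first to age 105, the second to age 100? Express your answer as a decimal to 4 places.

0.0713

p₁ = l_105/l_90 = 23/22,493 = 0.001023; p₂ = l_100/l_95 = 103/1,464 = 0.070355.
P(at least one) = 1 − (1−p₁)(1−p₂) = 1 − 0.998977 × 0.929645 = 0.071306.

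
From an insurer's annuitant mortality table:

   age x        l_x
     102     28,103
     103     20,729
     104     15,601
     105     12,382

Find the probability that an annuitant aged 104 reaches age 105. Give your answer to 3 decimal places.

We want 1p104 = l_105/l_104.
The conditional survival probability is l_105/l_104 = 12,382/15,601 = 0.793667.

0.794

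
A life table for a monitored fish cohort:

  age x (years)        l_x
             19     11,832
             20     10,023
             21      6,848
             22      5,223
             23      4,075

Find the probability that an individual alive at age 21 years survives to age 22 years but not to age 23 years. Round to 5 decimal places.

0.16764

This is the probability of reaching 22 but not 23, conditional on being alive at 21: (l_22 − l_23) / l_21.
= (5,223 − 4,075) / 6,848 = 1,148 / 6,848 = 0.167640.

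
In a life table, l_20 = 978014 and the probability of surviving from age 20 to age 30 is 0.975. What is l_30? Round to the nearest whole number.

953564

l_30 = l_20 × p = 978014 × 0.975 = 953564.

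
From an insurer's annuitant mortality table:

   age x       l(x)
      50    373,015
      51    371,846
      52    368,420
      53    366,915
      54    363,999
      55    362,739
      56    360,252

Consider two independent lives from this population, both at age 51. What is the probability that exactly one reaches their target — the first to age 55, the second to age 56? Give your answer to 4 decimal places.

p₁ = l(55)/l(51) = 362,739/371,846 = 0.975509; p₂ = l(56)/l(51) = 360,252/371,846 = 0.968820.
P(exactly one) = p₁(1−p₂) + (1−p₁)p₂ = 0.030416 + 0.023727 = 0.054144.

0.0541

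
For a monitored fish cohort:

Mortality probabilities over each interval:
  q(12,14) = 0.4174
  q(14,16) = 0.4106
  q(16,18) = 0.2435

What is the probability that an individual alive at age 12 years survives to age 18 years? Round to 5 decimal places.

Chaining the interval survival probabilities: (1 − 0.4174) × (1 − 0.4106) × (1 − 0.2435).
= 0.5826 × 0.5894 × 0.7565 = 0.259770.

0.25977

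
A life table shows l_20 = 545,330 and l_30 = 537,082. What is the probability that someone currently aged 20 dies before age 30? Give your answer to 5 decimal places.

0.01512

P(die before 30 | alive at 20) = 1 − l_30/l_20 = 1 − 537,082/545,330 = (8,248)/545,330 = 0.015125.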